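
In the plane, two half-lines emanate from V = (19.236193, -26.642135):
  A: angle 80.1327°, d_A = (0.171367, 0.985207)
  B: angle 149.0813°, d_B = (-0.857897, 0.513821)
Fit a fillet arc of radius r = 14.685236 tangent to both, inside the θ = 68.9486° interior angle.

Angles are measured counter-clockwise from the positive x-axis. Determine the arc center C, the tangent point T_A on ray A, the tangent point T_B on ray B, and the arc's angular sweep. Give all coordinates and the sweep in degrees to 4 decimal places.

center=(8.4333,-3.0543) T_A=(22.9013,-5.5708) T_B=(0.8877,-15.6527) sweep=111.0514

bisector direction at 114.6070° = (-0.416392,0.909185)
center distance |VC| = r/sin(θ/2) = 14.685236/sin(34.4743°) = 25.943973
C = V + |VC|·bis = (8.4333,-3.0543)
T_A = V + ((C−V)·d_A)·d_A = V + 21.3877·d_A = (22.9013,-5.5708)
T_B = V + ((C−V)·d_B)·d_B = V + 21.3877·d_B = (0.8877,-15.6527)
sweep = 180° − θ = 111.0514°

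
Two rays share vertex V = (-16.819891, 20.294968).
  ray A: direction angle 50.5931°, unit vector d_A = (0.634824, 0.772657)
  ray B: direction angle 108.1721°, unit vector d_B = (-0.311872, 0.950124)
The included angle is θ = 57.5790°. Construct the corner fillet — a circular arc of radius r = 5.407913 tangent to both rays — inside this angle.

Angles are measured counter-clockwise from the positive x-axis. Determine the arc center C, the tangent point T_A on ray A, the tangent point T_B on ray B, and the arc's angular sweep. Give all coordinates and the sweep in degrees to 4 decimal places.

center=(-14.7509,31.3319) T_A=(-10.5724,27.8989) T_B=(-19.8891,29.6454) sweep=122.4210

bisector direction at 79.3826° = (0.184250,0.982879)
center distance |VC| = r/sin(θ/2) = 5.407913/sin(28.7895°) = 11.229217
C = V + |VC|·bis = (-14.7509,31.3319)
T_A = V + ((C−V)·d_A)·d_A = V + 9.8412·d_A = (-10.5724,27.8989)
T_B = V + ((C−V)·d_B)·d_B = V + 9.8412·d_B = (-19.8891,29.6454)
sweep = 180° − θ = 122.4210°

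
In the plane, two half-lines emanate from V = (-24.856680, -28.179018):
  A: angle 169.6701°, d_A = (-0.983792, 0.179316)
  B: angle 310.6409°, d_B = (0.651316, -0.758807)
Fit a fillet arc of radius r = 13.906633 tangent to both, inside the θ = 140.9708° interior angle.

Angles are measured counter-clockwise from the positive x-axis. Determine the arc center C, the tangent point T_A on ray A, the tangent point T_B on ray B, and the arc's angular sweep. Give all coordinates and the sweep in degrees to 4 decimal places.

bisector direction at 240.1555° = (-0.497648,-0.867379)
center distance |VC| = r/sin(θ/2) = 13.906633/sin(70.4854°) = 14.754165
C = V + |VC|·bis = (-32.1991,-40.9765)
T_A = V + ((C−V)·d_A)·d_A = V + 4.9286·d_A = (-29.7054,-27.2952)
T_B = V + ((C−V)·d_B)·d_B = V + 4.9286·d_B = (-21.6466,-31.9189)
sweep = 180° − θ = 39.0292°

center=(-32.1991,-40.9765) T_A=(-29.7054,-27.2952) T_B=(-21.6466,-31.9189) sweep=39.0292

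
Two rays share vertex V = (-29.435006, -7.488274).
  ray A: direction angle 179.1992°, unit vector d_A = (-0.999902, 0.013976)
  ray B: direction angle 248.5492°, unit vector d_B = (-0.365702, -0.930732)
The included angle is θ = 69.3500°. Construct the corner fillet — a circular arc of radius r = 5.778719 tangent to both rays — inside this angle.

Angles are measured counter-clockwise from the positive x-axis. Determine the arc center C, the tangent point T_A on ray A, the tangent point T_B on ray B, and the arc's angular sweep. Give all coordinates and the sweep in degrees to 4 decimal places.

bisector direction at 213.8742° = (-0.830263,-0.557371)
center distance |VC| = r/sin(θ/2) = 5.778719/sin(34.6750°) = 10.157336
C = V + |VC|·bis = (-37.8683,-13.1497)
T_A = V + ((C−V)·d_A)·d_A = V + 8.3533·d_A = (-37.7875,-7.3715)
T_B = V + ((C−V)·d_B)·d_B = V + 8.3533·d_B = (-32.4898,-15.2630)
sweep = 180° − θ = 110.6500°

center=(-37.8683,-13.1497) T_A=(-37.7875,-7.3715) T_B=(-32.4898,-15.2630) sweep=110.6500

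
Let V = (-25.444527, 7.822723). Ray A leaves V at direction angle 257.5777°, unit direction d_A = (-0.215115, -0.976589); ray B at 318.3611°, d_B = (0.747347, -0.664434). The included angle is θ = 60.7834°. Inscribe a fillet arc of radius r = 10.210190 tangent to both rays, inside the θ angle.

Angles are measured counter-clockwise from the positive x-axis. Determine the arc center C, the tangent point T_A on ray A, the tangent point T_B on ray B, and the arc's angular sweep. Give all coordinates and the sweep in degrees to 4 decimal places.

bisector direction at 287.9694° = (0.308509,-0.951221)
center distance |VC| = r/sin(θ/2) = 10.210190/sin(30.3917°) = 20.181878
C = V + |VC|·bis = (-19.2182,-11.3747)
T_A = V + ((C−V)·d_A)·d_A = V + 17.4086·d_A = (-29.1894,-9.1783)
T_B = V + ((C−V)·d_B)·d_B = V + 17.4086·d_B = (-12.4342,-3.7442)
sweep = 180° − θ = 119.2166°

center=(-19.2182,-11.3747) T_A=(-29.1894,-9.1783) T_B=(-12.4342,-3.7442) sweep=119.2166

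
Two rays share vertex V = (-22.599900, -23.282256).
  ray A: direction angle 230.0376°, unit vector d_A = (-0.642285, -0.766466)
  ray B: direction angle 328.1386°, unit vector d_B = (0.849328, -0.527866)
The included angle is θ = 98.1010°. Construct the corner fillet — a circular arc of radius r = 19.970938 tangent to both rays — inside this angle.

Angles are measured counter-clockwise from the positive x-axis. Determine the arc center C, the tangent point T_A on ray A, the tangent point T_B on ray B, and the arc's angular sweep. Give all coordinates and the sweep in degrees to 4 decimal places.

bisector direction at 279.0881° = (0.157953,-0.987447)
center distance |VC| = r/sin(θ/2) = 19.970938/sin(49.0505°) = 26.441504
C = V + |VC|·bis = (-18.4234,-49.3918)
T_A = V + ((C−V)·d_A)·d_A = V + 17.3296·d_A = (-33.7304,-36.5648)
T_B = V + ((C−V)·d_B)·d_B = V + 17.3296·d_B = (-7.8814,-32.4300)
sweep = 180° − θ = 81.8990°

center=(-18.4234,-49.3918) T_A=(-33.7304,-36.5648) T_B=(-7.8814,-32.4300) sweep=81.8990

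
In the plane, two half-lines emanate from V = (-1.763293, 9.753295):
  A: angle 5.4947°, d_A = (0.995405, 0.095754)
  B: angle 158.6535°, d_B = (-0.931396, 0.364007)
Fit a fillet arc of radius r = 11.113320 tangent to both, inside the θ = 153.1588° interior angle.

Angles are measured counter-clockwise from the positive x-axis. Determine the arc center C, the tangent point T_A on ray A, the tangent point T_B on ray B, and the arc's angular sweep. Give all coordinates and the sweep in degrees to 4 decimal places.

bisector direction at 82.0741° = (0.137892,0.990447)
center distance |VC| = r/sin(θ/2) = 11.113320/sin(76.5794°) = 11.425317
C = V + |VC|·bis = (-0.1878,21.0695)
T_A = V + ((C−V)·d_A)·d_A = V + 2.6518·d_A = (0.8763,10.0072)
T_B = V + ((C−V)·d_B)·d_B = V + 2.6518·d_B = (-4.2332,10.7186)
sweep = 180° − θ = 26.8412°

center=(-0.1878,21.0695) T_A=(0.8763,10.0072) T_B=(-4.2332,10.7186) sweep=26.8412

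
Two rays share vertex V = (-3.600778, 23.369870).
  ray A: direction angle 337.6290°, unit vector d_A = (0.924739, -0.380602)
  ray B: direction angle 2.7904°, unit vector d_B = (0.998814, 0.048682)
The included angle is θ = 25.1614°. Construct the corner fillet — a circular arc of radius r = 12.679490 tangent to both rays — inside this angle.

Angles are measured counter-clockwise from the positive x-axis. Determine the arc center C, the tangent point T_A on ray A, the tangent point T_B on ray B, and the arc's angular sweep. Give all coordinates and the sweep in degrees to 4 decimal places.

center=(53.7638,13.4713) T_A=(48.9379,1.7461) T_B=(53.1465,26.1357) sweep=154.8386

bisector direction at 350.2097° = (0.985437,-0.170043)
center distance |VC| = r/sin(θ/2) = 12.679490/sin(12.5807°) = 58.212334
C = V + |VC|·bis = (53.7638,13.4713)
T_A = V + ((C−V)·d_A)·d_A = V + 56.8147·d_A = (48.9379,1.7461)
T_B = V + ((C−V)·d_B)·d_B = V + 56.8147·d_B = (53.1465,26.1357)
sweep = 180° − θ = 154.8386°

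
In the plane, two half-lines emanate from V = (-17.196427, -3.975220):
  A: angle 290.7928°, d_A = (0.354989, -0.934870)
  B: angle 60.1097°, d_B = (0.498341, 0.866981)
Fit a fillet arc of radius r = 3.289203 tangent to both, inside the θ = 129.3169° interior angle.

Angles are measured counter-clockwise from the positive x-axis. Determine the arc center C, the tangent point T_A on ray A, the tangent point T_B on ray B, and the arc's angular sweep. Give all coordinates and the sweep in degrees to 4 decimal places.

bisector direction at 355.4513° = (0.996850,-0.079307)
center distance |VC| = r/sin(θ/2) = 3.289203/sin(64.6585°) = 3.639415
C = V + |VC|·bis = (-13.5685,-4.2639)
T_A = V + ((C−V)·d_A)·d_A = V + 1.5577·d_A = (-16.6435,-5.4315)
T_B = V + ((C−V)·d_B)·d_B = V + 1.5577·d_B = (-16.4202,-2.6247)
sweep = 180° − θ = 50.6831°

center=(-13.5685,-4.2639) T_A=(-16.6435,-5.4315) T_B=(-16.4202,-2.6247) sweep=50.6831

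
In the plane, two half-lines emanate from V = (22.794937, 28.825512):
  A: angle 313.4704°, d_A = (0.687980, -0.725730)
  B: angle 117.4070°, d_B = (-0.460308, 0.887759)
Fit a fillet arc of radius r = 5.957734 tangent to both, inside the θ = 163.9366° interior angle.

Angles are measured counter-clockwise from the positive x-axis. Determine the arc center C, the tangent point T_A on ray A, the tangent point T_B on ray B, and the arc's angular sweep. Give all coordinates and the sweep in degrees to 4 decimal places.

bisector direction at 35.4387° = (0.814736,0.579832)
center distance |VC| = r/sin(θ/2) = 5.957734/sin(81.9683°) = 6.016753
C = V + |VC|·bis = (27.6970,32.3142)
T_A = V + ((C−V)·d_A)·d_A = V + 0.8407·d_A = (23.3733,28.2154)
T_B = V + ((C−V)·d_B)·d_B = V + 0.8407·d_B = (22.4080,29.5718)
sweep = 180° − θ = 16.0634°

center=(27.6970,32.3142) T_A=(23.3733,28.2154) T_B=(22.4080,29.5718) sweep=16.0634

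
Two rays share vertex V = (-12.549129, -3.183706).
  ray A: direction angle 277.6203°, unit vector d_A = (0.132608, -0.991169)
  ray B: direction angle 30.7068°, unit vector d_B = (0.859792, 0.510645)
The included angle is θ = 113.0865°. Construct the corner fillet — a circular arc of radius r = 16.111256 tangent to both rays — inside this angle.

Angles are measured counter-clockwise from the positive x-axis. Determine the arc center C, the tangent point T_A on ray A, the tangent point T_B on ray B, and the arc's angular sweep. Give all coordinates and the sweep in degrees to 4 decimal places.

center=(4.8316,-11.5995) T_A=(-11.1373,-13.7360) T_B=(-3.3955,2.2528) sweep=66.9135

bisector direction at 334.1636° = (0.900042,-0.435804)
center distance |VC| = r/sin(θ/2) = 16.111256/sin(56.5433°) = 19.311055
C = V + |VC|·bis = (4.8316,-11.5995)
T_A = V + ((C−V)·d_A)·d_A = V + 10.6463·d_A = (-11.1373,-13.7360)
T_B = V + ((C−V)·d_B)·d_B = V + 10.6463·d_B = (-3.3955,2.2528)
sweep = 180° − θ = 66.9135°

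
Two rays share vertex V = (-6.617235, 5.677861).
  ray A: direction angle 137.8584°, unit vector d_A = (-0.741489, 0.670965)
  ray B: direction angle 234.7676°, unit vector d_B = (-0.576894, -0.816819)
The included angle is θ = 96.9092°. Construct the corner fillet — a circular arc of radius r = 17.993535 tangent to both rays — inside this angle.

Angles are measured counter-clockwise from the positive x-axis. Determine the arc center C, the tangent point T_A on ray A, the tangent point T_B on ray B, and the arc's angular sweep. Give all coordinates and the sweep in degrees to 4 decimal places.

center=(-30.5131,3.0342) T_A=(-18.4401,16.3762) T_B=(-15.8157,-7.3461) sweep=83.0908

bisector direction at 186.3130° = (-0.993936,-0.109960)
center distance |VC| = r/sin(θ/2) = 17.993535/sin(48.4546°) = 24.041693
C = V + |VC|·bis = (-30.5131,3.0342)
T_A = V + ((C−V)·d_A)·d_A = V + 15.9448·d_A = (-18.4401,16.3762)
T_B = V + ((C−V)·d_B)·d_B = V + 15.9448·d_B = (-15.8157,-7.3461)
sweep = 180° − θ = 83.0908°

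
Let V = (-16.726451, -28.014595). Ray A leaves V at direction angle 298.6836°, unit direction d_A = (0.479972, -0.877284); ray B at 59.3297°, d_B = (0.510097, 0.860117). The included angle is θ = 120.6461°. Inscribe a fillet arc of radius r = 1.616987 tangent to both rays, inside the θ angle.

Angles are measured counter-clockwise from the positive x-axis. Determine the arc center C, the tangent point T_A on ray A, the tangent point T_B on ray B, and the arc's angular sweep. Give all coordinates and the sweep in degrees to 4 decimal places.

center=(-14.8656,-28.0469) T_A=(-16.2842,-28.8230) T_B=(-16.2564,-27.2220) sweep=59.3539

bisector direction at 359.0067° = (0.999850,-0.017336)
center distance |VC| = r/sin(θ/2) = 1.616987/sin(60.3231°) = 1.861107
C = V + |VC|·bis = (-14.8656,-28.0469)
T_A = V + ((C−V)·d_A)·d_A = V + 0.9215·d_A = (-16.2842,-28.8230)
T_B = V + ((C−V)·d_B)·d_B = V + 0.9215·d_B = (-16.2564,-27.2220)
sweep = 180° − θ = 59.3539°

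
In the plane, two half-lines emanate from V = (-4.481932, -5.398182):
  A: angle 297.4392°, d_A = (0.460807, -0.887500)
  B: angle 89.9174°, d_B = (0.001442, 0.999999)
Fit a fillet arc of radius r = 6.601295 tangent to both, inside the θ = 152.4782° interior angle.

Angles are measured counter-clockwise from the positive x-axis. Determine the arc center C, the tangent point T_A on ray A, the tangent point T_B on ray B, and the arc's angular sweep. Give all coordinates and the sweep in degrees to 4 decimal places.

bisector direction at 13.6783° = (0.971639,0.236470)
center distance |VC| = r/sin(θ/2) = 6.601295/sin(76.2391°) = 6.796372
C = V + |VC|·bis = (2.1217,-3.7910)
T_A = V + ((C−V)·d_A)·d_A = V + 1.6167·d_A = (-3.7370,-6.8330)
T_B = V + ((C−V)·d_B)·d_B = V + 1.6167·d_B = (-4.4796,-3.7815)
sweep = 180° − θ = 27.5218°

center=(2.1217,-3.7910) T_A=(-3.7370,-6.8330) T_B=(-4.4796,-3.7815) sweep=27.5218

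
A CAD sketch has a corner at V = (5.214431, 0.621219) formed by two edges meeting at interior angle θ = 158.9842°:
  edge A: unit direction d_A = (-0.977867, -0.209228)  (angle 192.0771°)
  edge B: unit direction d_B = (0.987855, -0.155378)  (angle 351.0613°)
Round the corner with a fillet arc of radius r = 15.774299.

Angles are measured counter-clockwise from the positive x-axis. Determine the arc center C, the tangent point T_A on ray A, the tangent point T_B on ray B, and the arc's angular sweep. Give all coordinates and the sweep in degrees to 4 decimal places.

bisector direction at 271.5692° = (0.027384,-0.999625)
center distance |VC| = r/sin(θ/2) = 15.774299/sin(79.4921°) = 16.043350
C = V + |VC|·bis = (5.6538,-15.4161)
T_A = V + ((C−V)·d_A)·d_A = V + 2.9258·d_A = (2.3533,0.0091)
T_B = V + ((C−V)·d_B)·d_B = V + 2.9258·d_B = (8.1047,0.1666)
sweep = 180° − θ = 21.0158°

center=(5.6538,-15.4161) T_A=(2.3533,0.0091) T_B=(8.1047,0.1666) sweep=21.0158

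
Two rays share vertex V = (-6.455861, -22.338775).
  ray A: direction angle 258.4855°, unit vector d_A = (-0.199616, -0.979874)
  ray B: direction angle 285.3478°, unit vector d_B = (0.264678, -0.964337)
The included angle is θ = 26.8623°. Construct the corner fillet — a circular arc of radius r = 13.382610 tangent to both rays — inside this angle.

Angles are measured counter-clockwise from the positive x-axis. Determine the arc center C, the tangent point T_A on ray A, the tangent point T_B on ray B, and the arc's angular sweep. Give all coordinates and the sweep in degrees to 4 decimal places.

bisector direction at 271.9167° = (0.033446,-0.999441)
center distance |VC| = r/sin(θ/2) = 13.382610/sin(13.4312°) = 57.614939
C = V + |VC|·bis = (-4.5289,-79.9215)
T_A = V + ((C−V)·d_A)·d_A = V + 56.0392·d_A = (-17.6422,-77.2501)
T_B = V + ((C−V)·d_B)·d_B = V + 56.0392·d_B = (8.3765,-76.3794)
sweep = 180° − θ = 153.1377°

center=(-4.5289,-79.9215) T_A=(-17.6422,-77.2501) T_B=(8.3765,-76.3794) sweep=153.1377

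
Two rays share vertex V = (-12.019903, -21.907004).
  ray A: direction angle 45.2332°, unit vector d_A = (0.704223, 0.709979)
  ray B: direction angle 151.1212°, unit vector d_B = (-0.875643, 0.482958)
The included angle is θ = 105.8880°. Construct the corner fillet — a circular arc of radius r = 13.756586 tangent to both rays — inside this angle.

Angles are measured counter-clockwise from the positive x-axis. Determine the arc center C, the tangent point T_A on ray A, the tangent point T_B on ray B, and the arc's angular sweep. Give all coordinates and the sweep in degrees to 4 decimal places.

center=(-14.4717,-4.8444) T_A=(-4.7048,-14.5321) T_B=(-21.1156,-16.8903) sweep=74.1120

bisector direction at 98.1772° = (-0.142235,0.989833)
center distance |VC| = r/sin(θ/2) = 13.756586/sin(52.9440°) = 17.237816
C = V + |VC|·bis = (-14.4717,-4.8444)
T_A = V + ((C−V)·d_A)·d_A = V + 10.3874·d_A = (-4.7048,-14.5321)
T_B = V + ((C−V)·d_B)·d_B = V + 10.3874·d_B = (-21.1156,-16.8903)
sweep = 180° − θ = 74.1120°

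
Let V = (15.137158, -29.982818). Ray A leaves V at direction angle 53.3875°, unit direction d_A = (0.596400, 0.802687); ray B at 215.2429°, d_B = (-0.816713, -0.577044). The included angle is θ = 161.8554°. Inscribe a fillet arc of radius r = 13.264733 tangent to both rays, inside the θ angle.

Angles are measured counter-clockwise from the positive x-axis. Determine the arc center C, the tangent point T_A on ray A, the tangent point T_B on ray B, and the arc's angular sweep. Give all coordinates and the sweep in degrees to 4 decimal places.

bisector direction at 134.3152° = (-0.698605,0.715507)
center distance |VC| = r/sin(θ/2) = 13.264733/sin(80.9277°) = 13.432775
C = V + |VC|·bis = (5.7530,-20.3716)
T_A = V + ((C−V)·d_A)·d_A = V + 2.1181·d_A = (16.4004,-28.2827)
T_B = V + ((C−V)·d_B)·d_B = V + 2.1181·d_B = (13.4073,-31.2050)
sweep = 180° − θ = 18.1446°

center=(5.7530,-20.3716) T_A=(16.4004,-28.2827) T_B=(13.4073,-31.2050) sweep=18.1446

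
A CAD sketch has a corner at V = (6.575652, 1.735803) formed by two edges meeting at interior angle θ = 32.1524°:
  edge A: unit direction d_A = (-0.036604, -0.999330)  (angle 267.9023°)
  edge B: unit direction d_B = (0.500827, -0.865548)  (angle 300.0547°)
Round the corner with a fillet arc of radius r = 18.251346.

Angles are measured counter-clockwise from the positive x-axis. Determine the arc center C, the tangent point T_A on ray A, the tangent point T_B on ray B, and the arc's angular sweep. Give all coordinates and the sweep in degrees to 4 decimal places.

center=(22.4966,-62.2218) T_A=(4.2575,-61.5538) T_B=(38.2940,-53.0811) sweep=147.8476

bisector direction at 283.9785° = (0.241558,-0.970386)
center distance |VC| = r/sin(θ/2) = 18.251346/sin(16.0762°) = 65.909434
C = V + |VC|·bis = (22.4966,-62.2218)
T_A = V + ((C−V)·d_A)·d_A = V + 63.3320·d_A = (4.2575,-61.5538)
T_B = V + ((C−V)·d_B)·d_B = V + 63.3320·d_B = (38.2940,-53.0811)
sweep = 180° − θ = 147.8476°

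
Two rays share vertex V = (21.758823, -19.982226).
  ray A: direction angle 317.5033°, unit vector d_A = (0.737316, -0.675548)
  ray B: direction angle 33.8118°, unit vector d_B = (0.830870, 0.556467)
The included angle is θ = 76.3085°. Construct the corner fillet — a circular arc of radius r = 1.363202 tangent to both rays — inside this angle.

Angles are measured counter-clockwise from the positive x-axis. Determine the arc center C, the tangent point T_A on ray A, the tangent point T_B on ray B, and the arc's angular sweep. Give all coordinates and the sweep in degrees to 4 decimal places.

center=(23.9591,-20.1493) T_A=(23.0382,-21.1544) T_B=(23.2005,-19.0167) sweep=103.6915

bisector direction at 355.6576° = (0.997129,-0.075718)
center distance |VC| = r/sin(θ/2) = 1.363202/sin(38.1542°) = 2.206612
C = V + |VC|·bis = (23.9591,-20.1493)
T_A = V + ((C−V)·d_A)·d_A = V + 1.7352·d_A = (23.0382,-21.1544)
T_B = V + ((C−V)·d_B)·d_B = V + 1.7352·d_B = (23.2005,-19.0167)
sweep = 180° − θ = 103.6915°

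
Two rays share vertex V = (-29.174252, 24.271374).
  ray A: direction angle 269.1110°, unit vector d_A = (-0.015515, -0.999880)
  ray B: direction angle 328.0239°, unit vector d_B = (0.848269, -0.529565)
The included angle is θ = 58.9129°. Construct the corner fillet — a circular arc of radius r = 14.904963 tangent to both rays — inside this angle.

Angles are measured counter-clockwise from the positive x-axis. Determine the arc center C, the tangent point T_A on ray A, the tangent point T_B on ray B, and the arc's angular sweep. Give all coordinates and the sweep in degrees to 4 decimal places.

bisector direction at 298.5675° = (0.478193,-0.878255)
center distance |VC| = r/sin(θ/2) = 14.904963/sin(29.4565°) = 30.309310
C = V + |VC|·bis = (-14.6806,-2.3479)
T_A = V + ((C−V)·d_A)·d_A = V + 26.3912·d_A = (-29.5837,-2.1167)
T_B = V + ((C−V)·d_B)·d_B = V + 26.3912·d_B = (-6.7874,10.2955)
sweep = 180° − θ = 121.0871°

center=(-14.6806,-2.3479) T_A=(-29.5837,-2.1167) T_B=(-6.7874,10.2955) sweep=121.0871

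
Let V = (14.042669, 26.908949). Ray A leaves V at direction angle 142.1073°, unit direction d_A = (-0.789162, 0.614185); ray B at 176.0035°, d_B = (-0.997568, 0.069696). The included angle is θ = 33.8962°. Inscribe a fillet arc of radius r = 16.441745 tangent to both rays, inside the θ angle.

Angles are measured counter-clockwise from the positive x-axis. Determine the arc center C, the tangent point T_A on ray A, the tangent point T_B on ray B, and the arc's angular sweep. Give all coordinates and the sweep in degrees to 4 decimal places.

center=(-38.6335,47.0710) T_A=(-28.5352,60.0462) T_B=(-39.7794,30.6693) sweep=146.1038

bisector direction at 159.0554° = (-0.933927,0.357465)
center distance |VC| = r/sin(θ/2) = 16.441745/sin(16.9481°) = 56.402895
C = V + |VC|·bis = (-38.6335,47.0710)
T_A = V + ((C−V)·d_A)·d_A = V + 53.9533·d_A = (-28.5352,60.0462)
T_B = V + ((C−V)·d_B)·d_B = V + 53.9533·d_B = (-39.7794,30.6693)
sweep = 180° − θ = 146.1038°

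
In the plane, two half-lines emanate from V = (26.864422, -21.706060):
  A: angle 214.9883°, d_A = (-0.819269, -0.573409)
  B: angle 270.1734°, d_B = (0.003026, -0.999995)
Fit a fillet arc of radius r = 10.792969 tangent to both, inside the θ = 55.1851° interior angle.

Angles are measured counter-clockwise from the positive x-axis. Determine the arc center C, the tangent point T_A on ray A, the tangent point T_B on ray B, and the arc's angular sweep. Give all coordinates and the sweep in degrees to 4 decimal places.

bisector direction at 242.5809° = (-0.460496,-0.887662)
center distance |VC| = r/sin(θ/2) = 10.792969/sin(27.5925°) = 23.301849
C = V + |VC|·bis = (16.1340,-42.3902)
T_A = V + ((C−V)·d_A)·d_A = V + 20.6516·d_A = (9.9452,-33.5479)
T_B = V + ((C−V)·d_B)·d_B = V + 20.6516·d_B = (26.9269,-42.3576)
sweep = 180° − θ = 124.8149°

center=(16.1340,-42.3902) T_A=(9.9452,-33.5479) T_B=(26.9269,-42.3576) sweep=124.8149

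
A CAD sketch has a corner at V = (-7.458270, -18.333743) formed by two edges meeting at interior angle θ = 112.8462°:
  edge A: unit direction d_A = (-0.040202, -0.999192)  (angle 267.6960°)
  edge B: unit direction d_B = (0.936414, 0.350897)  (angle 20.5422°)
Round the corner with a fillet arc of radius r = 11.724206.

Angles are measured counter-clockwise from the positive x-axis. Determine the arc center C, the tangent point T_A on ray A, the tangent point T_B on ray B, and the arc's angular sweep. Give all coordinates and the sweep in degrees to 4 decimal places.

bisector direction at 324.1191° = (0.810237,-0.586102)
center distance |VC| = r/sin(θ/2) = 11.724206/sin(56.4231°) = 14.072240
C = V + |VC|·bis = (3.9436,-26.5815)
T_A = V + ((C−V)·d_A)·d_A = V + 7.7827·d_A = (-7.7711,-26.1102)
T_B = V + ((C−V)·d_B)·d_B = V + 7.7827·d_B = (-0.1704,-15.6028)
sweep = 180° − θ = 67.1538°

center=(3.9436,-26.5815) T_A=(-7.7711,-26.1102) T_B=(-0.1704,-15.6028) sweep=67.1538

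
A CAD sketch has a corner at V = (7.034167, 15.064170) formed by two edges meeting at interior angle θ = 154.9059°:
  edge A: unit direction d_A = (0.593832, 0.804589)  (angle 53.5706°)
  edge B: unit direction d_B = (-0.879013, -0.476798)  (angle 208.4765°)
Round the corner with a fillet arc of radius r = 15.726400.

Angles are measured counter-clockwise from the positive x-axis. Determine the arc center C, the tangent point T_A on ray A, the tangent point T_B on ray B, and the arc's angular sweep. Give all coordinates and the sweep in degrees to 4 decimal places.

center=(-3.5407,27.2191) T_A=(9.1126,17.8802) T_B=(3.9576,13.3954) sweep=25.0941

bisector direction at 131.0236° = (-0.656369,0.754440)
center distance |VC| = r/sin(θ/2) = 15.726400/sin(77.4530°) = 16.111168
C = V + |VC|·bis = (-3.5407,27.2191)
T_A = V + ((C−V)·d_A)·d_A = V + 3.5000·d_A = (9.1126,17.8802)
T_B = V + ((C−V)·d_B)·d_B = V + 3.5000·d_B = (3.9576,13.3954)
sweep = 180° − θ = 25.0941°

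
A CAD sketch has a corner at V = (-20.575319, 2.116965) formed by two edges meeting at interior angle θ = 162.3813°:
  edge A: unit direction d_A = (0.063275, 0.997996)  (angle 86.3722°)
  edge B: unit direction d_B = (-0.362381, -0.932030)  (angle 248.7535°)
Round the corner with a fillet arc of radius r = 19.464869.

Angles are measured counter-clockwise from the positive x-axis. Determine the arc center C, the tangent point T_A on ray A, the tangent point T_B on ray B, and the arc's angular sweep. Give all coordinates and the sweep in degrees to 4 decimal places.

bisector direction at 167.5628° = (-0.976533,0.215369)
center distance |VC| = r/sin(θ/2) = 19.464869/sin(81.1907°) = 19.697229
C = V + |VC|·bis = (-39.8103,6.3591)
T_A = V + ((C−V)·d_A)·d_A = V + 3.0166·d_A = (-20.3844,5.1275)
T_B = V + ((C−V)·d_B)·d_B = V + 3.0166·d_B = (-21.6685,-0.6946)
sweep = 180° − θ = 17.6187°

center=(-39.8103,6.3591) T_A=(-20.3844,5.1275) T_B=(-21.6685,-0.6946) sweep=17.6187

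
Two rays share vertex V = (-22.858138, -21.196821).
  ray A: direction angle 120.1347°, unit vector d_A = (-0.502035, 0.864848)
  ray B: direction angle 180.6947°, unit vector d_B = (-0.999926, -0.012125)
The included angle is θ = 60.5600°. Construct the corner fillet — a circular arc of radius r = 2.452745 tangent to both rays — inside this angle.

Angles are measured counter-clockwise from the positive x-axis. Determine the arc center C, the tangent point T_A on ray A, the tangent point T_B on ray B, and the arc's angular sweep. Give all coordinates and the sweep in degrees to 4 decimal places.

center=(-27.0883,-18.7952) T_A=(-24.9671,-17.5638) T_B=(-27.0586,-21.2478) sweep=119.4400

bisector direction at 150.4147° = (-0.869622,0.493719)
center distance |VC| = r/sin(θ/2) = 2.452745/sin(30.2800°) = 4.864374
C = V + |VC|·bis = (-27.0883,-18.7952)
T_A = V + ((C−V)·d_A)·d_A = V + 4.2007·d_A = (-24.9671,-17.5638)
T_B = V + ((C−V)·d_B)·d_B = V + 4.2007·d_B = (-27.0586,-21.2478)
sweep = 180° − θ = 119.4400°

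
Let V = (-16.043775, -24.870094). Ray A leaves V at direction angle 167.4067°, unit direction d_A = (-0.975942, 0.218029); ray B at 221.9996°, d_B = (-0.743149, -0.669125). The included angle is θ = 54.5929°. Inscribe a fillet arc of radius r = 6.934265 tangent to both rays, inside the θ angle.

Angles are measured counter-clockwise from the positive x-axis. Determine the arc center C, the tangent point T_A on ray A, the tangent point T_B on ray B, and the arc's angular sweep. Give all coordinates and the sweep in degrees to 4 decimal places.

center=(-30.6693,-28.7079) T_A=(-29.1574,-21.9405) T_B=(-26.0294,-33.8611) sweep=125.4071

bisector direction at 194.7031° = (-0.967254,-0.253811)
center distance |VC| = r/sin(θ/2) = 6.934265/sin(27.2965°) = 15.120690
C = V + |VC|·bis = (-30.6693,-28.7079)
T_A = V + ((C−V)·d_A)·d_A = V + 13.4369·d_A = (-29.1574,-21.9405)
T_B = V + ((C−V)·d_B)·d_B = V + 13.4369·d_B = (-26.0294,-33.8611)
sweep = 180° − θ = 125.4071°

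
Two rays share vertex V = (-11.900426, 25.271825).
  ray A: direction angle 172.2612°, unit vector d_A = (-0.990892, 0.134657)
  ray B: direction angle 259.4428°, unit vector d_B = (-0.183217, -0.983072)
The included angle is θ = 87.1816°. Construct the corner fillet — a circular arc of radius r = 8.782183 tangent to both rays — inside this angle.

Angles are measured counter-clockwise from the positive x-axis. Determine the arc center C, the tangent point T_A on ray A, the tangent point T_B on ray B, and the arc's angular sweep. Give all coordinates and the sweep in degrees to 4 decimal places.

center=(-22.2242,17.8119) T_A=(-21.0416,26.5141) T_B=(-13.5906,16.2028) sweep=92.8184

bisector direction at 215.8520° = (-0.810533,-0.585694)
center distance |VC| = r/sin(θ/2) = 8.782183/sin(43.5908°) = 12.736971
C = V + |VC|·bis = (-22.2242,17.8119)
T_A = V + ((C−V)·d_A)·d_A = V + 9.2252·d_A = (-21.0416,26.5141)
T_B = V + ((C−V)·d_B)·d_B = V + 9.2252·d_B = (-13.5906,16.2028)
sweep = 180° − θ = 92.8184°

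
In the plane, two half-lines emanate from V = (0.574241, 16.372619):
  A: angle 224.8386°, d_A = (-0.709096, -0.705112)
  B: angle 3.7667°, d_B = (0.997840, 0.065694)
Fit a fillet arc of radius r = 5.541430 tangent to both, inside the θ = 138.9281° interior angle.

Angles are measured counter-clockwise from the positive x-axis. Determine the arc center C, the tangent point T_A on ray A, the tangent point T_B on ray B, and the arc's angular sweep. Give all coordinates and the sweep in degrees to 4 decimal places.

center=(3.0096,10.9795) T_A=(-0.8977,14.9089) T_B=(2.6456,16.5090) sweep=41.0719

bisector direction at 294.3027° = (0.411557,-0.911384)
center distance |VC| = r/sin(θ/2) = 5.541430/sin(69.4641°) = 5.917472
C = V + |VC|·bis = (3.0096,10.9795)
T_A = V + ((C−V)·d_A)·d_A = V + 2.0758·d_A = (-0.8977,14.9089)
T_B = V + ((C−V)·d_B)·d_B = V + 2.0758·d_B = (2.6456,16.5090)
sweep = 180° − θ = 41.0719°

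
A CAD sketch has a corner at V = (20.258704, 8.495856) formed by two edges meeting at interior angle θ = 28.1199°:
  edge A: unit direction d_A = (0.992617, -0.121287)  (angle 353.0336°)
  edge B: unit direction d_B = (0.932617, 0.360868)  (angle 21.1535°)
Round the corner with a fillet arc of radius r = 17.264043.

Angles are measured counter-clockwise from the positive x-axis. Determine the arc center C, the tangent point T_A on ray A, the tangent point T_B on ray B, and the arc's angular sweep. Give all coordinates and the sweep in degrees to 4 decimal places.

center=(90.7786,17.2715) T_A=(88.6847,0.1349) T_B=(84.5486,33.3723) sweep=151.8801

bisector direction at 7.0935° = (0.992346,0.123490)
center distance |VC| = r/sin(θ/2) = 17.264043/sin(14.0600°) = 71.063866
C = V + |VC|·bis = (90.7786,17.2715)
T_A = V + ((C−V)·d_A)·d_A = V + 68.9349·d_A = (88.6847,0.1349)
T_B = V + ((C−V)·d_B)·d_B = V + 68.9349·d_B = (84.5486,33.3723)
sweep = 180° − θ = 151.8801°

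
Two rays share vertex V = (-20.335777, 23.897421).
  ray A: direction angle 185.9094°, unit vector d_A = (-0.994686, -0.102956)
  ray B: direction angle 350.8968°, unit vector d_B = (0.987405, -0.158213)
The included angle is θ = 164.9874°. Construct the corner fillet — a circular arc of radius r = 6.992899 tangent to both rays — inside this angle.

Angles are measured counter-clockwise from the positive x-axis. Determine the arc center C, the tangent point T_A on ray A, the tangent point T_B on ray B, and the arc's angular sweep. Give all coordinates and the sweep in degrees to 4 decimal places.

bisector direction at 268.4031° = (-0.027868,-0.999612)
center distance |VC| = r/sin(θ/2) = 6.992899/sin(82.4937°) = 7.053343
C = V + |VC|·bis = (-20.5323,16.8468)
T_A = V + ((C−V)·d_A)·d_A = V + 0.9214·d_A = (-21.2523,23.8026)
T_B = V + ((C−V)·d_B)·d_B = V + 0.9214·d_B = (-19.4260,23.7516)
sweep = 180° − θ = 15.0126°

center=(-20.5323,16.8468) T_A=(-21.2523,23.8026) T_B=(-19.4260,23.7516) sweep=15.0126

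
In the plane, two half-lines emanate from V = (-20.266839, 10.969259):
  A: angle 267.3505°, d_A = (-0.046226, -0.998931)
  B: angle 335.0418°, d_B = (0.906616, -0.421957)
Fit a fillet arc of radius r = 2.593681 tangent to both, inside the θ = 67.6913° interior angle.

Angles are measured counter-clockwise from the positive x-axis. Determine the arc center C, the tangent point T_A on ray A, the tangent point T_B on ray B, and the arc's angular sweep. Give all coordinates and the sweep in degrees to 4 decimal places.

center=(-17.8547,6.9858) T_A=(-20.4456,7.1057) T_B=(-16.7603,9.3372) sweep=112.3087

bisector direction at 301.1961° = (0.517970,-0.855399)
center distance |VC| = r/sin(θ/2) = 2.593681/sin(33.8456°) = 4.656874
C = V + |VC|·bis = (-17.8547,6.9858)
T_A = V + ((C−V)·d_A)·d_A = V + 3.8677·d_A = (-20.4456,7.1057)
T_B = V + ((C−V)·d_B)·d_B = V + 3.8677·d_B = (-16.7603,9.3372)
sweep = 180° − θ = 112.3087°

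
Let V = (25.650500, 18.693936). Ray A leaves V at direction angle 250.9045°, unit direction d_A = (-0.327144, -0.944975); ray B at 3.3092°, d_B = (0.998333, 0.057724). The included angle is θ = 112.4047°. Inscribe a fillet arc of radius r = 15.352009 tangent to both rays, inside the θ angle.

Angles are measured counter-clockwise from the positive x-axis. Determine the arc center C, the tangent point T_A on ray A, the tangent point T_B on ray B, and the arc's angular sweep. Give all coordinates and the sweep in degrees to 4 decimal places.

center=(36.7959,3.9607) T_A=(22.2887,8.9830) T_B=(35.9097,19.2871) sweep=67.5953

bisector direction at 307.1069° = (0.603303,-0.797512)
center distance |VC| = r/sin(θ/2) = 15.352009/sin(56.2024°) = 18.473976
C = V + |VC|·bis = (36.7959,3.9607)
T_A = V + ((C−V)·d_A)·d_A = V + 10.2764·d_A = (22.2887,8.9830)
T_B = V + ((C−V)·d_B)·d_B = V + 10.2764·d_B = (35.9097,19.2871)
sweep = 180° − θ = 67.5953°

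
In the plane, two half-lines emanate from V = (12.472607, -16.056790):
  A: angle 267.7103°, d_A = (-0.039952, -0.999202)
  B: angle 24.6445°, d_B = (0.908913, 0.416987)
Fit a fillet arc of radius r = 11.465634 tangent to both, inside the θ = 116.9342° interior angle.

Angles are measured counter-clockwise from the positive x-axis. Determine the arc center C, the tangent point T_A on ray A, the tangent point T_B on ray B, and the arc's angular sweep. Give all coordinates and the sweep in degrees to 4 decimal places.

center=(23.6480,-23.5445) T_A=(12.1915,-23.0864) T_B=(18.8670,-13.1232) sweep=63.0658

bisector direction at 326.1774° = (0.830765,-0.556623)
center distance |VC| = r/sin(θ/2) = 11.465634/sin(58.4671°) = 13.451949
C = V + |VC|·bis = (23.6480,-23.5445)
T_A = V + ((C−V)·d_A)·d_A = V + 7.0352·d_A = (12.1915,-23.0864)
T_B = V + ((C−V)·d_B)·d_B = V + 7.0352·d_B = (18.8670,-13.1232)
sweep = 180° − θ = 63.0658°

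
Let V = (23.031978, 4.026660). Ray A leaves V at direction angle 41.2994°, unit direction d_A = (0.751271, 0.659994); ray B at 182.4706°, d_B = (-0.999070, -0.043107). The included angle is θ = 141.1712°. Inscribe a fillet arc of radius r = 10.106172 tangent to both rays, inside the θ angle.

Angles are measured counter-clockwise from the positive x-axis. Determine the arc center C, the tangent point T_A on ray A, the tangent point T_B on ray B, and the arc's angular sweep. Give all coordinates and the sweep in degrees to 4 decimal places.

bisector direction at 111.8850° = (-0.372745,0.927934)
center distance |VC| = r/sin(θ/2) = 10.106172/sin(70.5856°) = 10.715462
C = V + |VC|·bis = (19.0378,13.9699)
T_A = V + ((C−V)·d_A)·d_A = V + 3.5618·d_A = (25.7079,6.3774)
T_B = V + ((C−V)·d_B)·d_B = V + 3.5618·d_B = (19.4735,3.8731)
sweep = 180° − θ = 38.8288°

center=(19.0378,13.9699) T_A=(25.7079,6.3774) T_B=(19.4735,3.8731) sweep=38.8288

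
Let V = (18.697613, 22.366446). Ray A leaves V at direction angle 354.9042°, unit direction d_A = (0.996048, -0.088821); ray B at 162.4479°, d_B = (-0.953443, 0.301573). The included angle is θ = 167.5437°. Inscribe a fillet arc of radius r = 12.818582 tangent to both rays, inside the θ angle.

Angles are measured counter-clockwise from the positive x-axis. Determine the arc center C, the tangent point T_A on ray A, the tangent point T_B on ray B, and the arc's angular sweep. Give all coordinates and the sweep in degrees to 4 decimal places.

bisector direction at 78.6761° = (0.196356,0.980533)
center distance |VC| = r/sin(θ/2) = 12.818582/sin(83.7719°) = 12.894689
C = V + |VC|·bis = (21.2296,35.0101)
T_A = V + ((C−V)·d_A)·d_A = V + 1.3989·d_A = (20.0910,22.2422)
T_B = V + ((C−V)·d_B)·d_B = V + 1.3989·d_B = (17.3638,22.7883)
sweep = 180° − θ = 12.4563°

center=(21.2296,35.0101) T_A=(20.0910,22.2422) T_B=(17.3638,22.7883) sweep=12.4563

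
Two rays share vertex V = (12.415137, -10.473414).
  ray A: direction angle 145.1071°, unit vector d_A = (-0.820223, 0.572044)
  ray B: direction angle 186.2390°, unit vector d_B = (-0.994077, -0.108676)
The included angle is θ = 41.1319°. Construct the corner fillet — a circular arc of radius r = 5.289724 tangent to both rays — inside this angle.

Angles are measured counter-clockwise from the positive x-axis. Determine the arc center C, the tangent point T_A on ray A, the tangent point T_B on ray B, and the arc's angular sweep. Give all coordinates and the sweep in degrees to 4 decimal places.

bisector direction at 165.6731° = (-0.968899,0.247455)
center distance |VC| = r/sin(θ/2) = 5.289724/sin(20.5660°) = 15.058199
C = V + |VC|·bis = (-2.1747,-6.7472)
T_A = V + ((C−V)·d_A)·d_A = V + 14.0985·d_A = (0.8512,-2.4084)
T_B = V + ((C−V)·d_B)·d_B = V + 14.0985·d_B = (-1.5999,-12.0056)
sweep = 180° − θ = 138.8681°

center=(-2.1747,-6.7472) T_A=(0.8512,-2.4084) T_B=(-1.5999,-12.0056) sweep=138.8681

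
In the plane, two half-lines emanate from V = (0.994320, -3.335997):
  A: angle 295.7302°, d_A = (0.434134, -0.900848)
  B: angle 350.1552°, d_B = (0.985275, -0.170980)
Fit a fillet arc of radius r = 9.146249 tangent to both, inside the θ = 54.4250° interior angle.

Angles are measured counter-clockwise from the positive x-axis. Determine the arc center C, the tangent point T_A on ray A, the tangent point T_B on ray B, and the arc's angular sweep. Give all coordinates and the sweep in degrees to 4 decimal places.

bisector direction at 322.9427° = (0.798033,-0.602613)
center distance |VC| = r/sin(θ/2) = 9.146249/sin(27.2125°) = 20.000896
C = V + |VC|·bis = (16.9557,-15.3888)
T_A = V + ((C−V)·d_A)·d_A = V + 17.7871·d_A = (8.7163,-19.3595)
T_B = V + ((C−V)·d_B)·d_B = V + 17.7871·d_B = (18.5195,-6.3772)
sweep = 180° − θ = 125.5750°

center=(16.9557,-15.3888) T_A=(8.7163,-19.3595) T_B=(18.5195,-6.3772) sweep=125.5750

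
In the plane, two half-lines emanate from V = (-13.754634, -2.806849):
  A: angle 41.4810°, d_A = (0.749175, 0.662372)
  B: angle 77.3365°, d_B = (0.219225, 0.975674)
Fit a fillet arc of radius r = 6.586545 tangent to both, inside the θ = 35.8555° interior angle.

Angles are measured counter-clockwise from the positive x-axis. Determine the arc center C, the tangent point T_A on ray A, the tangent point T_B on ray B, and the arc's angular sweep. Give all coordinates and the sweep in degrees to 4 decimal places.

center=(-2.8652,15.6126) T_A=(1.4975,10.6781) T_B=(-9.2915,17.0565) sweep=144.1445

bisector direction at 59.4087° = (0.508910,0.860820)
center distance |VC| = r/sin(θ/2) = 6.586545/sin(17.9277°) = 21.397567
C = V + |VC|·bis = (-2.8652,15.6126)
T_A = V + ((C−V)·d_A)·d_A = V + 20.3586·d_A = (1.4975,10.6781)
T_B = V + ((C−V)·d_B)·d_B = V + 20.3586·d_B = (-9.2915,17.0565)
sweep = 180° − θ = 144.1445°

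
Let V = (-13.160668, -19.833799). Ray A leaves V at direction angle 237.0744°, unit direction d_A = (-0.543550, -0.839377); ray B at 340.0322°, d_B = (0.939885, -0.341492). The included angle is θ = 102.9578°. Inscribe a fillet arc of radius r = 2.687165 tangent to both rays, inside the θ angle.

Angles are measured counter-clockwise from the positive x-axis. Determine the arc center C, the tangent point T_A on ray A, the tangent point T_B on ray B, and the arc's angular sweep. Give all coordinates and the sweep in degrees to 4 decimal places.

bisector direction at 288.5533° = (0.318187,-0.948028)
center distance |VC| = r/sin(θ/2) = 2.687165/sin(51.4789°) = 3.434608
C = V + |VC|·bis = (-12.0678,-23.0899)
T_A = V + ((C−V)·d_A)·d_A = V + 2.1391·d_A = (-14.3234,-21.6293)
T_B = V + ((C−V)·d_B)·d_B = V + 2.1391·d_B = (-11.1502,-20.5643)
sweep = 180° − θ = 77.0422°

center=(-12.0678,-23.0899) T_A=(-14.3234,-21.6293) T_B=(-11.1502,-20.5643) sweep=77.0422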